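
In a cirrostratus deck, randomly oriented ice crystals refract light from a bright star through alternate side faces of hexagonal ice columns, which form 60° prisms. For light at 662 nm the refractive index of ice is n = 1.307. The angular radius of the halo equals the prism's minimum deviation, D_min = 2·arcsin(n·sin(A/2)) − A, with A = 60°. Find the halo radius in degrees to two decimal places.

n·sin(A/2) = 1.307 × sin 30° = 1.307 × 0.5000 = 0.6535.
D_min = 2·arcsin(0.6535) − 60° = 2 × 40.806° − 60° = 21.612°.

21.61°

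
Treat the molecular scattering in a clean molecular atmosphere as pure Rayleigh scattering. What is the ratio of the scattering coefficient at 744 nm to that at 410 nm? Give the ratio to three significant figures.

0.0922

Rayleigh scattering ∝ λ⁻⁴, so the ratio of coefficients is the inverse fourth power of the wavelength ratio.
σ(744)/σ(410) = (410/744)⁴ = (0.5511)⁴ = 0.09222.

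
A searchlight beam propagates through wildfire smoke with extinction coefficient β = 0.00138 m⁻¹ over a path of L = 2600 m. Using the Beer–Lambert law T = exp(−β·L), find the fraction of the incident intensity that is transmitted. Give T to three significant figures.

τ = β·L = 0.00138 × 2600 = 3.5880.
T = exp(−3.5880) = 0.0277.

0.0277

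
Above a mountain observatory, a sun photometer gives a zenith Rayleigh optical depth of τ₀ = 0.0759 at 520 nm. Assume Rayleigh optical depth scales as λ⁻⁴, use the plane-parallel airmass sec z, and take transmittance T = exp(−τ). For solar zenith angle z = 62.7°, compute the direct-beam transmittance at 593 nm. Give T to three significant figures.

0.907

sec 62.7° = 2.1803.
τ = 0.0759 × (520/593)⁴ × 2.1803 = 0.0759 × 0.5913 × 2.1803 = 0.0978.
T = exp(−0.0978) = 0.9068.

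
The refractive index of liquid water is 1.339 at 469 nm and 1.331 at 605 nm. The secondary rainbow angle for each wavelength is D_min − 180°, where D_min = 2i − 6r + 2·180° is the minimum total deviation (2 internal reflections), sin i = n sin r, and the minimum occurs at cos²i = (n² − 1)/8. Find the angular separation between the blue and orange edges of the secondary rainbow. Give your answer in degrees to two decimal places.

At 469 nm (n = 1.339): cos²i = 0.09912 → i = 71.650°, r = 45.141°, D_min = 232.451°, rainbow angle = 52.451°.
At 605 nm (n = 1.331): cos²i = 0.09645 → i = 71.907°, r = 45.575°, D_min = 230.365°, rainbow angle = 50.365°.
Angular width = |52.451° − 50.365°| = 2.086°.

2.09°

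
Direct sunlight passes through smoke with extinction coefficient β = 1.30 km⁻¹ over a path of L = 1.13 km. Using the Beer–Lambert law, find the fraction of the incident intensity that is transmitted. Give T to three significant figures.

0.230

τ = β·L = 1.30 × 1.13 = 1.4690.
T = exp(−1.4690) = 0.2302.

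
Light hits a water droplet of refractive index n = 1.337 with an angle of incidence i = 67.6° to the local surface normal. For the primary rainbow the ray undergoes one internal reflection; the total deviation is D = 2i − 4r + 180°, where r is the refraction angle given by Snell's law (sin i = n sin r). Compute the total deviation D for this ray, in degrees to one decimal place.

140.2°

sin r = sin 67.6° / 1.337 = 0.9245/1.337 = 0.6915; r = 43.75°.
D = 2·67.6° − 4·43.75° + 180° = 135.20° − 175.00° + 180° = 140.20°.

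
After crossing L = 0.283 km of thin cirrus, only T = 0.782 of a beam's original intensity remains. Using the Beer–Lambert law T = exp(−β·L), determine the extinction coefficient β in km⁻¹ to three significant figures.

0.869 km⁻¹

Beer–Lambert: T = exp(−βL) ⇒ β = −ln(T)/L = −ln(0.782)/0.283 = 0.2459/0.283 = 0.8689 km⁻¹.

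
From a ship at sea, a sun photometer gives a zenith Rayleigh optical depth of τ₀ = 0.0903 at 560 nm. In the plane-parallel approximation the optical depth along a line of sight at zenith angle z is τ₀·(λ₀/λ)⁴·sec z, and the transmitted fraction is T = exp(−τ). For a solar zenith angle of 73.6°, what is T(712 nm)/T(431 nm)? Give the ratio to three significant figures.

Airmass: sec 73.6° = 3.5418.
τ(712 nm) = 0.0903 × (560/712)⁴ × 3.5418 = 0.0903 × 0.3827 × 3.5418 = 0.1224.
τ(431 nm) = 0.0903 × (560/431)⁴ × 3.5418 = 0.0903 × 2.8500 × 3.5418 = 0.9115.
T(712)/T(431) = exp(τ_B − τ_A) = exp(0.7891) = 2.2014.

2.20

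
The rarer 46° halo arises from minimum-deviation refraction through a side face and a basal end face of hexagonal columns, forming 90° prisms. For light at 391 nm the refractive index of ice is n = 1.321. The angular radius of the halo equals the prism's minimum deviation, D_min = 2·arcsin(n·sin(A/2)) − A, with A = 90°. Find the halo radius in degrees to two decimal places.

n·sin(A/2) = 1.321 × sin 45° = 1.321 × 0.7071 = 0.9341.
D_min = 2·arcsin(0.9341) − 90° = 2 × 69.081° − 90° = 48.163°.

48.16°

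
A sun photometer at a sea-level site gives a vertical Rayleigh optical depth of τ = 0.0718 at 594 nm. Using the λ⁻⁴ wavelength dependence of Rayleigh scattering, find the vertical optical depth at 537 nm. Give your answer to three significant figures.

τ(537 nm) = τ(594 nm) × (594/537)⁴ = 0.0718 × (1.1061)⁴ = 0.0718 × 1.4971 = 0.1075.

0.107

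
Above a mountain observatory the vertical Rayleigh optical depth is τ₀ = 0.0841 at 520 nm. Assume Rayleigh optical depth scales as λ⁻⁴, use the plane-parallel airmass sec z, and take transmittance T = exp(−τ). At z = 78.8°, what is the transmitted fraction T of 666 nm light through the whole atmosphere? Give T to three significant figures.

sec 78.8° = 5.1484.
τ = 0.0841 × (520/666)⁴ × 5.1484 = 0.0841 × 0.3716 × 5.1484 = 0.1609.
T = exp(−0.1609) = 0.8514.

0.851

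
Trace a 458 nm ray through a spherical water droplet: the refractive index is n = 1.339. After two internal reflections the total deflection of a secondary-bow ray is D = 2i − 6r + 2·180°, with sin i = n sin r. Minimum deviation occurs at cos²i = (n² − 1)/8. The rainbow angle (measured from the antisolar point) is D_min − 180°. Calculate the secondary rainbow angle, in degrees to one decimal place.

52.5°

cos²i = (1.79292 − 1)/8 = 0.09912; i = arccos(0.31483) = 71.650°.
sin r = sin 71.650°/1.339 = 0.70885; r = 45.141°.
D_min = 2·71.650° − 6·45.141° + 360° = 232.451°.
Rainbow angle = D_min − 180° = 52.451°.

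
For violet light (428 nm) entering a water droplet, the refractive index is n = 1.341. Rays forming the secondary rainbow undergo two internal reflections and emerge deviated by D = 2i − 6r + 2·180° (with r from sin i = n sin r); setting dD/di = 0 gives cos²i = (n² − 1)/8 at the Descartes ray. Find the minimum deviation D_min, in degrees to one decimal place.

cos²i = (1.79828 − 1)/8 = 0.09979; i = arccos(0.31589) = 71.586°.
sin r = sin 71.586°/1.341 = 0.70753; r = 45.034°.
D_min = 2·71.586° − 6·45.034° + 360° = 232.966°.

233.0°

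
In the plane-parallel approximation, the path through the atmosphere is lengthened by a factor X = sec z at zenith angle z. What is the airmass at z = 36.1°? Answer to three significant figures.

X = sec z = 1/cos 36.1° = 1/0.8080 = 1.2376.

1.24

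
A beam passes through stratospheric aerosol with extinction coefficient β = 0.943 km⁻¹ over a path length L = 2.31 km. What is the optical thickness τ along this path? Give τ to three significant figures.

τ = β·L = 0.943 × 2.31 = 2.1783.

2.18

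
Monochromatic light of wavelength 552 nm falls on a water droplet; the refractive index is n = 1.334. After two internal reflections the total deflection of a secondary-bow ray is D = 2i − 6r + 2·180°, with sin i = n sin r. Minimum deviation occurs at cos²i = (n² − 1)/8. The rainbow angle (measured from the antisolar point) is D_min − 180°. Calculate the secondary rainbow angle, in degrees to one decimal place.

51.2°

cos²i = (1.77956 − 1)/8 = 0.09744; i = arccos(0.31216) = 71.810°.
sin r = sin 71.810°/1.334 = 0.71217; r = 45.411°.
D_min = 2·71.810° − 6·45.411° + 360° = 231.153°.
Rainbow angle = D_min − 180° = 51.153°.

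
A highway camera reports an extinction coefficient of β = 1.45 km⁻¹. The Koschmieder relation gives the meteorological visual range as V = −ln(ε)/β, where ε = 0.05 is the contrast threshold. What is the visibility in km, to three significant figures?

2.07 km

V = −ln(0.05) / 1.45 = 2.996 / 1.45 = 2.0660 km.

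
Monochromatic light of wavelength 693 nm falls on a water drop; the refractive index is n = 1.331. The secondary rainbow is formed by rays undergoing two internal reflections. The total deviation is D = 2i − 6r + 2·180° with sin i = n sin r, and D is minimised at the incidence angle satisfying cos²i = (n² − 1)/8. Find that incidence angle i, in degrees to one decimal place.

cos²i = (1.331² − 1)/8 = (1.77156 − 1)/8 = 0.09645.
cos i = 0.31056, so i = 71.907°.

71.9°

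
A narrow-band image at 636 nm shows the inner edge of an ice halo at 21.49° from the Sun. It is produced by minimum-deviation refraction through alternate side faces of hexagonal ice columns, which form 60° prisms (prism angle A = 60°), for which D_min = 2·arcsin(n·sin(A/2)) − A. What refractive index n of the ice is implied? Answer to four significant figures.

Rearranging: n = sin((D_min + A)/2) / sin(A/2).
(D_min + A)/2 = (21.49° + 60°)/2 = 40.745°.
n = sin 40.745° / sin 30° = 0.6527 / 0.5000 = 1.3054.

1.305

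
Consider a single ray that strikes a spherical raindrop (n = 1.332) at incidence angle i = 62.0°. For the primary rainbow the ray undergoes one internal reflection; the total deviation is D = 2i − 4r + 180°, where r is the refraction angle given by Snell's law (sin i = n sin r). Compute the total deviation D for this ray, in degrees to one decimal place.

137.9°

sin r = sin 62.0° / 1.332 = 0.8829/1.332 = 0.6629; r = 41.52°.
D = 2·62.0° − 4·41.52° + 180° = 124.00° − 166.08° + 180° = 137.92°.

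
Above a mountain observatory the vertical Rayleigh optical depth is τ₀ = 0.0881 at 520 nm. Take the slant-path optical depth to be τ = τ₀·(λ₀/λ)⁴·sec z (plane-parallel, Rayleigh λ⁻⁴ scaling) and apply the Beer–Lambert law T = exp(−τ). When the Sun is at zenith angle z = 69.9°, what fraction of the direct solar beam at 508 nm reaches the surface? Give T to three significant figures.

0.755

sec 69.9° = 2.9099.
τ = 0.0881 × (520/508)⁴ × 2.9099 = 0.0881 × 1.0979 × 2.9099 = 0.2815.
T = exp(−0.2815) = 0.7547.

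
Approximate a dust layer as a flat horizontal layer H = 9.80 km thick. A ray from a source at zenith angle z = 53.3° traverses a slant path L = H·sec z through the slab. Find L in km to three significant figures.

sec z = 1/cos 53.3° = 1.6733.
L = 9.80 × 1.6733 = 16.398 km.

16.4 km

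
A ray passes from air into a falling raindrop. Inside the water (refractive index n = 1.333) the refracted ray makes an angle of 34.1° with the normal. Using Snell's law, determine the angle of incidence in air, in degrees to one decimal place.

Snell: sin θ_i = n · sin θ_r = 1.333 × sin 34.1° = 1.333 × 0.5606 = 0.7473.
θ_i = arcsin(0.7473) = 48.36°.

48.4°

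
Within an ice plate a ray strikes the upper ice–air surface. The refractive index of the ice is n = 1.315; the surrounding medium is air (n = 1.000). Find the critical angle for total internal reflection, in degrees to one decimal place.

49.5°

sin θ_c = n_air / n = 1.000 / 1.315 = 0.7605.
θ_c = arcsin(0.7605) = 49.50°.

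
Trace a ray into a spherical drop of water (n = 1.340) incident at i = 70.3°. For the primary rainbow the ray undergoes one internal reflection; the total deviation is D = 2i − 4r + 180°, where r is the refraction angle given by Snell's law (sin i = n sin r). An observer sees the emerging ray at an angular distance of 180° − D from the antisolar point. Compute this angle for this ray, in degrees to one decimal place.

37.9°

sin r = sin 70.3° / 1.340 = 0.9415/1.340 = 0.7026; r = 44.64°.
D = 2·70.3° − 4·44.64° + 180° = 140.60° − 178.54° + 180° = 142.06°.
Angle from antisolar point = 180° − D = 37.94°.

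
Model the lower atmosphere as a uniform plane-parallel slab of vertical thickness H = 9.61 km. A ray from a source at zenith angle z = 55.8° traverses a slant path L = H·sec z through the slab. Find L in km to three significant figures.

17.1 km

sec z = 1/cos 55.8° = 1.7791.
L = 9.61 × 1.7791 = 17.097 km.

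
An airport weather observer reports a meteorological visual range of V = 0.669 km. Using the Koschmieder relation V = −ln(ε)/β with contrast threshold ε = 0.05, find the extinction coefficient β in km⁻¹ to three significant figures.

4.48 km⁻¹

β = −ln(0.05) / V = 2.996 / 0.669 = 4.4779 km⁻¹.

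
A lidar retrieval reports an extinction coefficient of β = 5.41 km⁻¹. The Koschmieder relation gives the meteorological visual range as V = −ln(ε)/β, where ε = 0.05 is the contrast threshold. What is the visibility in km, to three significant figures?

0.554 km

V = −ln(0.05) / 5.41 = 2.996 / 5.41 = 0.5537 km.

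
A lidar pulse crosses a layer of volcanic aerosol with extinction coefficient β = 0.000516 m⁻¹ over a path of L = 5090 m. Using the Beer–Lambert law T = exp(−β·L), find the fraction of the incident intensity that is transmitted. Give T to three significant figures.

τ = β·L = 0.000516 × 5090 = 2.6264.
T = exp(−2.6264) = 0.0723.

0.0723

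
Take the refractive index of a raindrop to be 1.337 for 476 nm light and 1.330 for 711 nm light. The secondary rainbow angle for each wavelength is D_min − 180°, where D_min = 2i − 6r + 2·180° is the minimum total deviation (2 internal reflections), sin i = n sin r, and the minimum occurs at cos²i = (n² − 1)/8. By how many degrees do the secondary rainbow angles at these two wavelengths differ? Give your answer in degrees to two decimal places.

At 476 nm (n = 1.337): cos²i = 0.09845 → i = 71.714°, r = 45.249°, D_min = 231.934°, rainbow angle = 51.934°.
At 711 nm (n = 1.330): cos²i = 0.09611 → i = 71.940°, r = 45.630°, D_min = 230.101°, rainbow angle = 50.101°.
Angular width = |51.934° − 50.101°| = 1.832°.

1.83°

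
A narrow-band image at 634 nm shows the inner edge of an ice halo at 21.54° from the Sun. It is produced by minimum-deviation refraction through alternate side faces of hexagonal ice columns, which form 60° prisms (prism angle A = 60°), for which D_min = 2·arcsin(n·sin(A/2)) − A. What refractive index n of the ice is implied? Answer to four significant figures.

Rearranging: n = sin((D_min + A)/2) / sin(A/2).
(D_min + A)/2 = (21.54° + 60°)/2 = 40.770°.
n = sin 40.770° / sin 30° = 0.6530 / 0.5000 = 1.3060.

1.306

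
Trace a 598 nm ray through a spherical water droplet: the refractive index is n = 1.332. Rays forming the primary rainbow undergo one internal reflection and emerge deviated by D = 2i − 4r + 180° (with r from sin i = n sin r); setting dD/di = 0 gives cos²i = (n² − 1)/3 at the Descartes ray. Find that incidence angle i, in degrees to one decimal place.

cos²i = (1.332² − 1)/3 = (1.77422 − 1)/3 = 0.25807.
cos i = 0.50801, so i = 59.469°.

59.5°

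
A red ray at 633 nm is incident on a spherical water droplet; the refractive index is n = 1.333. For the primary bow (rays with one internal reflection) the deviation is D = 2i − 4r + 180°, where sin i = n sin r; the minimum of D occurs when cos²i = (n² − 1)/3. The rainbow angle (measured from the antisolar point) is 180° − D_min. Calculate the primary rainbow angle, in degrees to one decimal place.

42.1°

cos²i = (1.77689 − 1)/3 = 0.25896; i = arccos(0.50888) = 59.410°.
sin r = sin 59.410°/1.333 = 0.64579; r = 40.225°.
D_min = 2·59.410° − 4·40.225° + 180° = 137.922°.
Rainbow angle = 180° − D_min = 42.078°.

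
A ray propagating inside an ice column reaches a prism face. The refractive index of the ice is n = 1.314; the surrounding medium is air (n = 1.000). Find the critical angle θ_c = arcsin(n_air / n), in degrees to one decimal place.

49.6°

sin θ_c = n_air / n = 1.000 / 1.314 = 0.7610.
θ_c = arcsin(0.7610) = 49.56°.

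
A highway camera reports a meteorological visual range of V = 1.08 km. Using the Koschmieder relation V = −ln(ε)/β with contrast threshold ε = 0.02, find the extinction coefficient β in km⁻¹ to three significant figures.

β = −ln(0.02) / V = 3.912 / 1.08 = 3.6222 km⁻¹.

3.62 km⁻¹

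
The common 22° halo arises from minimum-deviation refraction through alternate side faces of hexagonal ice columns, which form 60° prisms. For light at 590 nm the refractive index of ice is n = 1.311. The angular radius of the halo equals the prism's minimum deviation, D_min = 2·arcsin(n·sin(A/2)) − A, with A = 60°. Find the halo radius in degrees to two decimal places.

21.92°

n·sin(A/2) = 1.311 × sin 30° = 1.311 × 0.5000 = 0.6555.
D_min = 2·arcsin(0.6555) − 60° = 2 × 40.958° − 60° = 21.915°.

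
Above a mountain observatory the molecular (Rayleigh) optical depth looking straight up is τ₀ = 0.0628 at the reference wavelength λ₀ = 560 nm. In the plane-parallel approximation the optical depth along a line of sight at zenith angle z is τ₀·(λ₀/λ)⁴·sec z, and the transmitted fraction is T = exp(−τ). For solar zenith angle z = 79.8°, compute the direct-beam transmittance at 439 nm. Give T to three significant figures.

sec 79.8° = 5.6470.
τ = 0.0628 × (560/439)⁴ × 5.6470 = 0.0628 × 2.6479 × 5.6470 = 0.9390.
T = exp(−0.9390) = 0.3910.

0.391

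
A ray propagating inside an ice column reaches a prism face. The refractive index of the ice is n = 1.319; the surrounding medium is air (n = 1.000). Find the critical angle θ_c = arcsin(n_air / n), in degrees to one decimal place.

sin θ_c = n_air / n = 1.000 / 1.319 = 0.7582.
θ_c = arcsin(0.7582) = 49.30°.

49.3°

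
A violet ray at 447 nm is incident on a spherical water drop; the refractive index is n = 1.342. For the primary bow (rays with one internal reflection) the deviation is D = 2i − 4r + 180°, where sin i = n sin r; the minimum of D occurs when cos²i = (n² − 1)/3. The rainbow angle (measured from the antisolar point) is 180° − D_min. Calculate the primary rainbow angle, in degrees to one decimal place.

cos²i = (1.80096 − 1)/3 = 0.26699; i = arccos(0.51671) = 58.888°.
sin r = sin 58.888°/1.342 = 0.63797; r = 39.641°.
D_min = 2·58.888° − 4·39.641° + 180° = 139.213°.
Rainbow angle = 180° − D_min = 40.787°.

40.8°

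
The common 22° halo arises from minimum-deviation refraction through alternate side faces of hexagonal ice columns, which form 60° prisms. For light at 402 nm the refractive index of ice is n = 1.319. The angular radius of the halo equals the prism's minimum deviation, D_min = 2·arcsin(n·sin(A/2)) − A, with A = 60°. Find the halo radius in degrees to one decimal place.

22.5°

n·sin(A/2) = 1.319 × sin 30° = 1.319 × 0.5000 = 0.6595.
D_min = 2·arcsin(0.6595) − 60° = 2 × 41.262° − 60° = 22.524°.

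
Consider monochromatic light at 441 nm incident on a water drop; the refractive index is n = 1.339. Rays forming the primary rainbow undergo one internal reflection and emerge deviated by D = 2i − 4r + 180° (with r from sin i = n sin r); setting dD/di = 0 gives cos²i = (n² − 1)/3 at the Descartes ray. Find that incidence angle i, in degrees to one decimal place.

cos²i = (1.339² − 1)/3 = (1.79292 − 1)/3 = 0.26431.
cos i = 0.51411, so i = 59.062°.

59.1°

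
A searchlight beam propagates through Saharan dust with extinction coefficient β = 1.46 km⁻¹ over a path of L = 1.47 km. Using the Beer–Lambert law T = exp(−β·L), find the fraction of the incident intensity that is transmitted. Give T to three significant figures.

0.117

τ = β·L = 1.46 × 1.47 = 2.1462.
T = exp(−2.1462) = 0.1169.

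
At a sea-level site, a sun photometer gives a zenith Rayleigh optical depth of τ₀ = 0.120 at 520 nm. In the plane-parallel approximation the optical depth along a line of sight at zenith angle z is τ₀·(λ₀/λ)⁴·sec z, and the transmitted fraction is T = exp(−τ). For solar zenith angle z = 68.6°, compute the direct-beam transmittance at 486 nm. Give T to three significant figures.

0.650

sec 68.6° = 2.7407.
τ = 0.120 × (520/486)⁴ × 2.7407 = 0.120 × 1.3106 × 2.7407 = 0.4310.
T = exp(−0.4310) = 0.6498.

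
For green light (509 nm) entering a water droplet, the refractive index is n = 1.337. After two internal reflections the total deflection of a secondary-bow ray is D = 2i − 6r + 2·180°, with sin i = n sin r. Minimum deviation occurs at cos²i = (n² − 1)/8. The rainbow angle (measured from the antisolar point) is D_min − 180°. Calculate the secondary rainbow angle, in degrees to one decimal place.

51.9°

cos²i = (1.78757 − 1)/8 = 0.09845; i = arccos(0.31376) = 71.714°.
sin r = sin 71.714°/1.337 = 0.71017; r = 45.249°.
D_min = 2·71.714° − 6·45.249° + 360° = 231.934°.
Rainbow angle = D_min − 180° = 51.934°.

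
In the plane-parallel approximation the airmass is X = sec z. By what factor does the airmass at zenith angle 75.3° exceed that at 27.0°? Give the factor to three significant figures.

3.51

X(75.3°)/X(27.0°) = sec 75.3° / sec 27.0° = cos 27.0° / cos 75.3° = 0.8910/0.2538 = 3.5112.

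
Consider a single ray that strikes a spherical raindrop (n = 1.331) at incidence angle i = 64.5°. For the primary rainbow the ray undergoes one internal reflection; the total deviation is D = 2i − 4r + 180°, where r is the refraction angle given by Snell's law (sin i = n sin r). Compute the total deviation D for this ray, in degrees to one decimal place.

138.2°

sin r = sin 64.5° / 1.331 = 0.9026/1.331 = 0.6781; r = 42.70°.
D = 2·64.5° − 4·42.70° + 180° = 129.00° − 170.79° + 180° = 138.21°.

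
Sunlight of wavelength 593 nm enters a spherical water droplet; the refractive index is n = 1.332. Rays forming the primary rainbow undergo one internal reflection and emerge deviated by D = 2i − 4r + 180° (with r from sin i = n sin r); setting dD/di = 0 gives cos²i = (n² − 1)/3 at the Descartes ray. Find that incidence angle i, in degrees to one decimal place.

cos²i = (1.332² − 1)/3 = (1.77422 − 1)/3 = 0.25807.
cos i = 0.50801, so i = 59.469°.

59.5°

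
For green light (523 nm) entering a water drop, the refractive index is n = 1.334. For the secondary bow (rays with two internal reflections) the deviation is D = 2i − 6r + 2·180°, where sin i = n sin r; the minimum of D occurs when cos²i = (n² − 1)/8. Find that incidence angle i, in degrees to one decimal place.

71.8°

cos²i = (1.334² − 1)/8 = (1.77956 − 1)/8 = 0.09744.
cos i = 0.31216, so i = 71.810°.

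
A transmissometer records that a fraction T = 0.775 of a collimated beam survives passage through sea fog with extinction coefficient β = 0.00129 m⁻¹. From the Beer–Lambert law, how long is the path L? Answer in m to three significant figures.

Beer–Lambert: T = exp(−βL) ⇒ L = −ln(T)/β = −ln(0.775)/0.00129 = 0.2549/0.00129 = 197.6 m.

198 m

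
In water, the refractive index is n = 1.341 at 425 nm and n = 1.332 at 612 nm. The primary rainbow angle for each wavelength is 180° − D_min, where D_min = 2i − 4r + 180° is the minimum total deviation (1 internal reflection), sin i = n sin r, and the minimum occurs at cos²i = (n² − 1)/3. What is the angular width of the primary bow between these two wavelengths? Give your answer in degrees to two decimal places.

At 425 nm (n = 1.341): cos²i = 0.26609 → i = 58.946°, r = 39.705°, D_min = 139.071°, rainbow angle = 40.929°.
At 612 nm (n = 1.332): cos²i = 0.25807 → i = 59.469°, r = 40.290°, D_min = 137.776°, rainbow angle = 42.224°.
Angular width = |40.929° − 42.224°| = 1.295°.

1.29°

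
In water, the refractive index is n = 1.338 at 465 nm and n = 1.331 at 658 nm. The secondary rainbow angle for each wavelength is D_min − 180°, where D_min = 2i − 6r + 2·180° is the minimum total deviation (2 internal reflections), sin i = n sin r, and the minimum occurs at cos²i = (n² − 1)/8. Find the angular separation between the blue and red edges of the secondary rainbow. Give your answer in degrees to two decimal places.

1.83°

At 465 nm (n = 1.338): cos²i = 0.09878 → i = 71.682°, r = 45.195°, D_min = 232.193°, rainbow angle = 52.193°.
At 658 nm (n = 1.331): cos²i = 0.09645 → i = 71.907°, r = 45.575°, D_min = 230.365°, rainbow angle = 50.365°.
Angular width = |52.193° − 50.365°| = 1.828°.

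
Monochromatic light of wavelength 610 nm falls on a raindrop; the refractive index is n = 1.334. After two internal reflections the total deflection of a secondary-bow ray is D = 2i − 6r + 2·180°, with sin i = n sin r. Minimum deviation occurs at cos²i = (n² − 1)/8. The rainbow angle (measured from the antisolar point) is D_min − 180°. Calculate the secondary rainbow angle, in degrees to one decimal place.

cos²i = (1.77956 − 1)/8 = 0.09744; i = arccos(0.31216) = 71.810°.
sin r = sin 71.810°/1.334 = 0.71217; r = 45.411°.
D_min = 2·71.810° − 6·45.411° + 360° = 231.153°.
Rainbow angle = D_min − 180° = 51.153°.

51.2°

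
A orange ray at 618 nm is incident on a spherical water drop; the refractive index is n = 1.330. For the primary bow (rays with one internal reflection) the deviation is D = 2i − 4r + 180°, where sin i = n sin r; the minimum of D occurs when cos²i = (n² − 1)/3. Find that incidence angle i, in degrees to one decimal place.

59.6°

cos²i = (1.330² − 1)/3 = (1.76890 − 1)/3 = 0.25630.
cos i = 0.50626, so i = 59.585°.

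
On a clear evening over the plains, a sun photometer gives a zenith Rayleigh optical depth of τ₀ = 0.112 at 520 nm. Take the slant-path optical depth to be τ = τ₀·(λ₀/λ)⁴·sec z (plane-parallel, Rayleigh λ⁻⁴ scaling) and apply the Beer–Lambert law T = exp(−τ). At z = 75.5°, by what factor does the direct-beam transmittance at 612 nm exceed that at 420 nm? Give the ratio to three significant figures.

Airmass: sec 75.5° = 3.9939.
τ(612 nm) = 0.112 × (520/612)⁴ × 3.9939 = 0.112 × 0.5212 × 3.9939 = 0.2331.
τ(420 nm) = 0.112 × (520/420)⁴ × 3.9939 = 0.112 × 2.3497 × 3.9939 = 1.0511.
T(612)/T(420) = exp(τ_B − τ_A) = exp(0.8179) = 2.2658.

2.27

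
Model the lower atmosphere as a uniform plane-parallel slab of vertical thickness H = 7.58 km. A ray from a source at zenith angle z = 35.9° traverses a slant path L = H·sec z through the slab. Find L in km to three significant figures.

9.36 km

sec z = 1/cos 35.9° = 1.2345.
L = 7.58 × 1.2345 = 9.358 km.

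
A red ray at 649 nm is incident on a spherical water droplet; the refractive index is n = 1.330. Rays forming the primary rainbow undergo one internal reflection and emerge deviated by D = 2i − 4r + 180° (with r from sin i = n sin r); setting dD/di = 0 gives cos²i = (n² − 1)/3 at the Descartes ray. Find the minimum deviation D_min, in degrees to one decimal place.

137.5°

cos²i = (1.76890 − 1)/3 = 0.25630; i = arccos(0.50626) = 59.585°.
sin r = sin 59.585°/1.330 = 0.64841; r = 40.422°.
D_min = 2·59.585° − 4·40.422° + 180° = 137.484°.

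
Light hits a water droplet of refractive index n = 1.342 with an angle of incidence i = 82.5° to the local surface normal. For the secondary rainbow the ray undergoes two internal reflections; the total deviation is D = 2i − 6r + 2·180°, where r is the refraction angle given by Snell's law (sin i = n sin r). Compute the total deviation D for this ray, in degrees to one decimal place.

sin r = sin 82.5° / 1.342 = 0.9914/1.342 = 0.7388; r = 47.63°.
D = 2·82.5° − 6·47.63° + 2·180° = 165.00° − 285.77° + 360° = 239.23°.

239.2°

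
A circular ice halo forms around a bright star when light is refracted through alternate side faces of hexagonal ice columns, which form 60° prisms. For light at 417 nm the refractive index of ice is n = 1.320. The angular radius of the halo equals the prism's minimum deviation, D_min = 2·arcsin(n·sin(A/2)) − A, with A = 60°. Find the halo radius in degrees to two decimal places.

n·sin(A/2) = 1.320 × sin 30° = 1.320 × 0.5000 = 0.6600.
D_min = 2·arcsin(0.6600) − 60° = 2 × 41.300° − 60° = 22.600°.

22.60°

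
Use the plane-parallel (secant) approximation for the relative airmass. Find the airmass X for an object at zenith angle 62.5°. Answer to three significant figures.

X = sec z = 1/cos 62.5° = 1/0.4617 = 2.1657.

2.17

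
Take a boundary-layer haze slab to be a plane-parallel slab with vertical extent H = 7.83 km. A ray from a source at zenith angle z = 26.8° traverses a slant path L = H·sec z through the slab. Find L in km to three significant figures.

8.77 km

sec z = 1/cos 26.8° = 1.1203.
L = 7.83 × 1.1203 = 8.772 km.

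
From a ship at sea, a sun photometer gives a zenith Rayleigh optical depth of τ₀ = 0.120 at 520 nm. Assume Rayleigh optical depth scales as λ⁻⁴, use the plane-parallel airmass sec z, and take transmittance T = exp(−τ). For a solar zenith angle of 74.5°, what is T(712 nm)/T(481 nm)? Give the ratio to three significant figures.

Airmass: sec 74.5° = 3.7420.
τ(712 nm) = 0.120 × (520/712)⁴ × 3.7420 = 0.120 × 0.2845 × 3.7420 = 0.1278.
τ(481 nm) = 0.120 × (520/481)⁴ × 3.7420 = 0.120 × 1.3659 × 3.7420 = 0.6134.
T(712)/T(481) = exp(τ_B − τ_A) = exp(0.4856) = 1.6252.

1.63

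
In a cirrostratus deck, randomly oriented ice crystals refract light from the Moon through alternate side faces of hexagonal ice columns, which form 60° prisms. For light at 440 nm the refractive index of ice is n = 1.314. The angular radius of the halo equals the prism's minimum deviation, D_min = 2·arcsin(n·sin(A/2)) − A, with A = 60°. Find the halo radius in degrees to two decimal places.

n·sin(A/2) = 1.314 × sin 30° = 1.314 × 0.5000 = 0.6570.
D_min = 2·arcsin(0.6570) − 60° = 2 × 41.071° − 60° = 22.143°.

22.14°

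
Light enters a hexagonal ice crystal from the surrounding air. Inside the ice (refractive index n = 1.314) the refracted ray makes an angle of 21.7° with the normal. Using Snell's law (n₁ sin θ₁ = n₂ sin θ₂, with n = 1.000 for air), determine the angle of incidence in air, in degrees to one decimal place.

Snell: sin θ_i = n · sin θ_r = 1.314 × sin 21.7° = 1.314 × 0.3697 = 0.4858.
θ_i = arcsin(0.4858) = 29.07°.

29.1°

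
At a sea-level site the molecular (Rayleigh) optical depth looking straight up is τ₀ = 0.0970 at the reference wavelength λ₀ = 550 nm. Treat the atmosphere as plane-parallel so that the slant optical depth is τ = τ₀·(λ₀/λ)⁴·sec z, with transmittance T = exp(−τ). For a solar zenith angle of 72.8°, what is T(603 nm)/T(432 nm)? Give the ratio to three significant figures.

Airmass: sec 72.8° = 3.3817.
τ(603 nm) = 0.0970 × (550/603)⁴ × 3.3817 = 0.0970 × 0.6921 × 3.3817 = 0.2270.
τ(432 nm) = 0.0970 × (550/432)⁴ × 3.3817 = 0.0970 × 2.6273 × 3.3817 = 0.8618.
T(603)/T(432) = exp(τ_B − τ_A) = exp(0.6348) = 1.8866.

1.89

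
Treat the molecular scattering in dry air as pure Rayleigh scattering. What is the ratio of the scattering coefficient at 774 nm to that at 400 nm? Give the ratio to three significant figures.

0.0713

Rayleigh scattering ∝ λ⁻⁴, so the ratio of coefficients is the inverse fourth power of the wavelength ratio.
σ(774)/σ(400) = (400/774)⁴ = (0.5168)⁴ = 0.07133.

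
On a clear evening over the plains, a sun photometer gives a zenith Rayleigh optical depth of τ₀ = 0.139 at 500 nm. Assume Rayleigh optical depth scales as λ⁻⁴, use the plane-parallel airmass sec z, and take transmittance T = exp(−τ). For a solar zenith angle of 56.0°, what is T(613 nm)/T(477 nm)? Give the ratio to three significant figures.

1.21

Airmass: sec 56.0° = 1.7883.
τ(613 nm) = 0.139 × (500/613)⁴ × 1.7883 = 0.139 × 0.4426 × 1.7883 = 0.1100.
τ(477 nm) = 0.139 × (500/477)⁴ × 1.7883 = 0.139 × 1.2073 × 1.7883 = 0.3001.
T(613)/T(477) = exp(τ_B − τ_A) = exp(0.1901) = 1.2093.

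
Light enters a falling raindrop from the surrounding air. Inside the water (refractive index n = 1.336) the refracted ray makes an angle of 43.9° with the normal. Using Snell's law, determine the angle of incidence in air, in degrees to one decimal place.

Snell: sin θ_i = n · sin θ_r = 1.336 × sin 43.9° = 1.336 × 0.6934 = 0.9264.
θ_i = arcsin(0.9264) = 67.88°.

67.9°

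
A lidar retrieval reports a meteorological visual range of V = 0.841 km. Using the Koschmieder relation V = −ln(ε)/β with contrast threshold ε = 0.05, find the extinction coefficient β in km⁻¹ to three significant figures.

β = −ln(0.05) / V = 2.996 / 0.841 = 3.5621 km⁻¹.

3.56 km⁻¹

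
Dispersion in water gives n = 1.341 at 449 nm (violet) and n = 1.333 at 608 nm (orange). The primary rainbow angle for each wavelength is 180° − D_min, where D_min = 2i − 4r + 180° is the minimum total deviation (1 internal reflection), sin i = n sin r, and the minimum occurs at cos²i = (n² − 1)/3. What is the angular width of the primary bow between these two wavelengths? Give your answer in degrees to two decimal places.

At 449 nm (n = 1.341): cos²i = 0.26609 → i = 58.946°, r = 39.705°, D_min = 139.071°, rainbow angle = 40.929°.
At 608 nm (n = 1.333): cos²i = 0.25896 → i = 59.410°, r = 40.225°, D_min = 137.922°, rainbow angle = 42.078°.
Angular width = |40.929° − 42.078°| = 1.149°.

1.15°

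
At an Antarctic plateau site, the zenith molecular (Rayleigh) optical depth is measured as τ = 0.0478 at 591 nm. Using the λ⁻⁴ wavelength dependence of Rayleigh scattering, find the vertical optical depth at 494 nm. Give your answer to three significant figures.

0.0979

τ(494 nm) = τ(591 nm) × (591/494)⁴ = 0.0478 × (1.1964)⁴ = 0.0478 × 2.0485 = 0.0979.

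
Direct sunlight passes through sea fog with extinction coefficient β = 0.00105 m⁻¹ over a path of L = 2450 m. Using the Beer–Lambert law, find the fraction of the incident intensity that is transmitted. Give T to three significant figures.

τ = β·L = 0.00105 × 2450 = 2.5725.
T = exp(−2.5725) = 0.0763.

0.0763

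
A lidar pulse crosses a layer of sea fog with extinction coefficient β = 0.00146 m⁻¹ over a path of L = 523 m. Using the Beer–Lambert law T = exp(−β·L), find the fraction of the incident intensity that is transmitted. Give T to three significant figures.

0.466

τ = β·L = 0.00146 × 523 = 0.7636.
T = exp(−0.7636) = 0.4660.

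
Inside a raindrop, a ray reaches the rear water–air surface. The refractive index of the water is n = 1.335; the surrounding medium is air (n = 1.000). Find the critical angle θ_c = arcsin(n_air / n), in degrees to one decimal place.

48.5°

sin θ_c = n_air / n = 1.000 / 1.335 = 0.7491.
θ_c = arcsin(0.7491) = 48.51°.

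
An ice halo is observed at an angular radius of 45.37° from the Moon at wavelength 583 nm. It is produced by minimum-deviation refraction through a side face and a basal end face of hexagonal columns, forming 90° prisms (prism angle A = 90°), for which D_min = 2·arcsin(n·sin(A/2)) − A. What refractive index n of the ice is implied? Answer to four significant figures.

1.308

Rearranging: n = sin((D_min + A)/2) / sin(A/2).
(D_min + A)/2 = (45.37° + 90°)/2 = 67.685°.
n = sin 67.685° / sin 45° = 0.9251 / 0.7071 = 1.3083.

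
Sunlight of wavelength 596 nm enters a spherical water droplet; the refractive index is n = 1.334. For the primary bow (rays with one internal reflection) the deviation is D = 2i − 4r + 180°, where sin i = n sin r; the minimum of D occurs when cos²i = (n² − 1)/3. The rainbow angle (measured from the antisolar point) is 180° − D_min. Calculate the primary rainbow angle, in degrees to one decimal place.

41.9°

cos²i = (1.77956 − 1)/3 = 0.25985; i = arccos(0.50976) = 59.352°.
sin r = sin 59.352°/1.334 = 0.64492; r = 40.159°.
D_min = 2·59.352° − 4·40.159° + 180° = 138.067°.
Rainbow angle = 180° − D_min = 41.933°.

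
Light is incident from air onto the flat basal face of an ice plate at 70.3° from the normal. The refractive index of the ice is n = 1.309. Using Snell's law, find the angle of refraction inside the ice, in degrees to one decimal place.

Snell: sin θ_r = sin θ_i / n = sin 70.3° / 1.309 = 0.9415 / 1.309 = 0.7192.
θ_r = arcsin(0.7192) = 45.99°.

46.0°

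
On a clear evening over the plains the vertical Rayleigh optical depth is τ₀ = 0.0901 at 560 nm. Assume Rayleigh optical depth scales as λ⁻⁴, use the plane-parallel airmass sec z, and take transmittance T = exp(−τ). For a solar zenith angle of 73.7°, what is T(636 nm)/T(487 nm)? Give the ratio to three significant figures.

1.45

Airmass: sec 73.7° = 3.5629.
τ(636 nm) = 0.0901 × (560/636)⁴ × 3.5629 = 0.0901 × 0.6011 × 3.5629 = 0.1930.
τ(487 nm) = 0.0901 × (560/487)⁴ × 3.5629 = 0.0901 × 1.7484 × 3.5629 = 0.5613.
T(636)/T(487) = exp(τ_B − τ_A) = exp(0.3683) = 1.4453.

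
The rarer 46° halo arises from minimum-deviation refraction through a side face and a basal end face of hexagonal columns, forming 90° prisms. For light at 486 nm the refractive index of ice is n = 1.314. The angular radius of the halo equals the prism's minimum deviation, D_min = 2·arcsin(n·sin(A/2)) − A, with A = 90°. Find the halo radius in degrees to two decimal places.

46.60°

n·sin(A/2) = 1.314 × sin 45° = 1.314 × 0.7071 = 0.9291.
D_min = 2·arcsin(0.9291) − 90° = 2 × 68.301° − 90° = 46.602°.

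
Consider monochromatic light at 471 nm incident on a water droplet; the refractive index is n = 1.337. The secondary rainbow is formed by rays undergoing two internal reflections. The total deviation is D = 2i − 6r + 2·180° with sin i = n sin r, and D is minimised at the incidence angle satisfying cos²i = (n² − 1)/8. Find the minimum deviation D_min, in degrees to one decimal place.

231.9°

cos²i = (1.78757 − 1)/8 = 0.09845; i = arccos(0.31376) = 71.714°.
sin r = sin 71.714°/1.337 = 0.71017; r = 45.249°.
D_min = 2·71.714° − 6·45.249° + 360° = 231.934°.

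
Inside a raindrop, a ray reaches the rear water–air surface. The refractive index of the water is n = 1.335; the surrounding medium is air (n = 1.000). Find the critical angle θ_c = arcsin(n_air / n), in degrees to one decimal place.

48.5°

sin θ_c = n_air / n = 1.000 / 1.335 = 0.7491.
θ_c = arcsin(0.7491) = 48.51°.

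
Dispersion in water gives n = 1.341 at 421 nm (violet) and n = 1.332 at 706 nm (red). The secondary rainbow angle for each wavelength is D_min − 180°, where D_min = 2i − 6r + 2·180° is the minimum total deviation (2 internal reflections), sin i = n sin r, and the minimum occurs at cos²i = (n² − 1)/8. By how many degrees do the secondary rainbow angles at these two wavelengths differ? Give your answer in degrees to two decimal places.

2.34°

At 421 nm (n = 1.341): cos²i = 0.09979 → i = 71.586°, r = 45.034°, D_min = 232.966°, rainbow angle = 52.966°.
At 706 nm (n = 1.332): cos²i = 0.09678 → i = 71.875°, r = 45.520°, D_min = 230.628°, rainbow angle = 50.628°.
Angular width = |52.966° − 50.628°| = 2.337°.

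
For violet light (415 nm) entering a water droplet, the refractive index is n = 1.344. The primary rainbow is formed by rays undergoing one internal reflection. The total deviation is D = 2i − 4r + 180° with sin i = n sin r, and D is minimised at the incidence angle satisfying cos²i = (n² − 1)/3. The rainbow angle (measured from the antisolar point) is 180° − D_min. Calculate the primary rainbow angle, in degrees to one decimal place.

cos²i = (1.80634 − 1)/3 = 0.26878; i = arccos(0.51844) = 58.772°.
sin r = sin 58.772°/1.344 = 0.63625; r = 39.512°.
D_min = 2·58.772° − 4·39.512° + 180° = 139.495°.
Rainbow angle = 180° − D_min = 40.505°.

40.5°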